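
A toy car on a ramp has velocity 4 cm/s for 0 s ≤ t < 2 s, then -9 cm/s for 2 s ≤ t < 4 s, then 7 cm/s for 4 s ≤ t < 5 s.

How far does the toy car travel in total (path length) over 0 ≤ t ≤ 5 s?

33 cm

Distance (not displacement) is the total path length: add the absolute areas under v-t.
0–2 s: |4| × 2 = 8 cm
2–4 s: |-9| × 2 = 18 cm
4–5 s: |7| × 1 = 7 cm
Total distance = 33 cm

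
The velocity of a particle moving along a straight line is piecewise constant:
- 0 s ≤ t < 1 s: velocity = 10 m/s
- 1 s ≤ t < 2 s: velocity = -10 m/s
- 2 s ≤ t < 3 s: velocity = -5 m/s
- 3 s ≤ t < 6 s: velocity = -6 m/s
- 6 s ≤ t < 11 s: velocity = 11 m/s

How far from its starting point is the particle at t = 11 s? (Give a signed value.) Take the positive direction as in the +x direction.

32 m

Displacement is the signed area under the v-t curve.
0–1 s: 10 × 1 = 10 m
1–2 s: -10 × 1 = -10 m
2–3 s: -5 × 1 = -5 m
3–6 s: -6 × 3 = -18 m
6–11 s: 11 × 5 = 55 m
Net displacement = 32 m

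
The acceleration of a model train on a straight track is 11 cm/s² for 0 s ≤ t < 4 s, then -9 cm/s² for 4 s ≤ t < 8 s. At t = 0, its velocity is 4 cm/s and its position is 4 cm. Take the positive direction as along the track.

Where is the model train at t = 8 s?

On each constant-a segment, Δv = aΔt and Δx = v₀Δt + ½aΔt²; chain segment to segment.
0–4 s: v starts 4 cm/s; Δx = 4·4 + ½·11·4² = 104 cm; v ends 48 cm/s.
4–8 s: v starts 48 cm/s; Δx = 48·4 + ½·-9·4² = 120 cm; v ends 12 cm/s.
x(8) = 4 + Σ Δx = 228 cm.

228 cm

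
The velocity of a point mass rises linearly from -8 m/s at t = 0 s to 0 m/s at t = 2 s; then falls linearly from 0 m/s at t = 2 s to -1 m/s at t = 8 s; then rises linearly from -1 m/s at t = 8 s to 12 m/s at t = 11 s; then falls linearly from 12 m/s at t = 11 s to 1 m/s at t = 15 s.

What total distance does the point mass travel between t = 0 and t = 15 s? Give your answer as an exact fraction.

Total distance travelled is ∫|v| dt — sum the magnitudes of each area piece.
0–2 s: |½(-8 + 0)(2)| = 8 m
2–8 s: |½(0 + -1)(6)| = 3 m
8–11 s: v = 0 at t = 107/13 s; triangle areas 3/26 + 216/13 = 435/26 m
11–15 s: |½(12 + 1)(4)| = 26 m
Total distance = 1397/26 m

1397/26 m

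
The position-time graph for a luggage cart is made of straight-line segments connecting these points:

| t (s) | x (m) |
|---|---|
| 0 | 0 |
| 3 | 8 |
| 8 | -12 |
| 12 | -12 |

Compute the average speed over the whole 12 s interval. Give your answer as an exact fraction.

7/3 m/s

Average speed = (total path length)/(elapsed time); on a piecewise-linear x-t graph the path length is Σ|Δx|.
0–3 s: |Δx| = |8 − 0| = 8 m
3–8 s: |Δx| = |-12 − 8| = 20 m
8–12 s: |Δx| = |-12 − -12| = 0 m
Total path = 28 m; average speed = 28/12 = 7/3 m/s.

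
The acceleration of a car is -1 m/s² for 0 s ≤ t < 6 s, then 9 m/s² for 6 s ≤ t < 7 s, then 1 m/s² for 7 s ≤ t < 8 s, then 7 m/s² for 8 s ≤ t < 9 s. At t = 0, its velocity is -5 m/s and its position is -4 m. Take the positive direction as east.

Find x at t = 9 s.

-57.5 m

On each constant-a segment, Δv = aΔt and Δx = v₀Δt + ½aΔt²; chain segment to segment.
0–6 s: v starts -5 m/s; Δx = -5·6 + ½·-1·6² = -48 m; v ends -11 m/s.
6–7 s: v starts -11 m/s; Δx = -11·1 + ½·9·1² = -6.5 m; v ends -2 m/s.
7–8 s: v starts -2 m/s; Δx = -2·1 + ½·1·1² = -1.5 m; v ends -1 m/s.
8–9 s: v starts -1 m/s; Δx = -1·1 + ½·7·1² = 2.5 m; v ends 6 m/s.
x(9) = -4 + Σ Δx = -57.5 m.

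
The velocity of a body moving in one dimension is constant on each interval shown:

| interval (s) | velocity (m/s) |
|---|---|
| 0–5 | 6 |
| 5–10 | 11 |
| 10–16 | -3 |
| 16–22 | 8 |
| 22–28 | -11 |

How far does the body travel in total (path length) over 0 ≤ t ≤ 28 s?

217 m

Total distance travelled is ∫|v| dt — sum the magnitudes of each area piece.
0–5 s: |6| × 5 = 30 m
5–10 s: |11| × 5 = 55 m
10–16 s: |-3| × 6 = 18 m
16–22 s: |8| × 6 = 48 m
22–28 s: |-11| × 6 = 66 m
Total distance = 217 m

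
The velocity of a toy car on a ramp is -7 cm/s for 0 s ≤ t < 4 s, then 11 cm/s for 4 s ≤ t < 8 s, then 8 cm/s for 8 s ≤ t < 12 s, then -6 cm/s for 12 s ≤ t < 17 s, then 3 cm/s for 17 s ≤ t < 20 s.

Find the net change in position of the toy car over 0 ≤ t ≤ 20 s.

Displacement is the signed area under the v-t curve.
0–4 s: -7 × 4 = -28 cm
4–8 s: 11 × 4 = 44 cm
8–12 s: 8 × 4 = 32 cm
12–17 s: -6 × 5 = -30 cm
17–20 s: 3 × 3 = 9 cm
Net displacement = 27 cm

27 cm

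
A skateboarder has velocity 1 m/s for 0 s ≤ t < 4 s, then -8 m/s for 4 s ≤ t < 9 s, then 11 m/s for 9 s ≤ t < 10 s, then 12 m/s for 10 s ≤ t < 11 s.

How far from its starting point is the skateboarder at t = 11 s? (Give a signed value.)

-13 m

Displacement is the signed area under the v-t curve.
0–4 s: 1 × 4 = 4 m
4–9 s: -8 × 5 = -40 m
9–10 s: 11 × 1 = 11 m
10–11 s: 12 × 1 = 12 m
Net displacement = -13 m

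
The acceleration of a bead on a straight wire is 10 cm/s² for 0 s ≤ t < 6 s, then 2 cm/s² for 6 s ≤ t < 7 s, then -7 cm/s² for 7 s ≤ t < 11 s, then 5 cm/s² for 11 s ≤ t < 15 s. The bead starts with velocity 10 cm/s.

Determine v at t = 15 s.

Δv equals the area under the a-t graph; then v = v₀ + Δv.
0–6 s: 10 × 6 = 60 cm/s
6–7 s: 2 × 1 = 2 cm/s
7–11 s: -7 × 4 = -28 cm/s
11–15 s: 5 × 4 = 20 cm/s
Δv = 54 cm/s, so v(15) = 10 + (54) = 64 cm/s.

64 cm/s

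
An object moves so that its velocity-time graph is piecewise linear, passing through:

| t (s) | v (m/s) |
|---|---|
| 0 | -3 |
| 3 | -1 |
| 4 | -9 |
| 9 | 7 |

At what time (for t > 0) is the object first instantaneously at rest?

t = 6.8125 s

v changes sign on 4–9 s (from -9 to 7); the graph is linear there, so v = 0 at t = 4 + (9)·(9 − 4)/(7 − -9) = 6.8125 s.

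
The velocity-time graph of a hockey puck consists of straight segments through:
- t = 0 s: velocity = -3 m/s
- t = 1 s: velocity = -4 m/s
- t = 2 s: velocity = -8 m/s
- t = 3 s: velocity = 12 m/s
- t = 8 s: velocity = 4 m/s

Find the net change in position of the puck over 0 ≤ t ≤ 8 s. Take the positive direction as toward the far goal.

Displacement is the signed area under the v-t curve.
0–1 s: ½(-3 + -4)(1) = -3.5 m
1–2 s: ½(-4 + -8)(1) = -6 m
2–3 s: ½(-8 + 12)(1) = 2 m
3–8 s: ½(12 + 4)(5) = 40 m
Net displacement = 32.5 m

32.5 m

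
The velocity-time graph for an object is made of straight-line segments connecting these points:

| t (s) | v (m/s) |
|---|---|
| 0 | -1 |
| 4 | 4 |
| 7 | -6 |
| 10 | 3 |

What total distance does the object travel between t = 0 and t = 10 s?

Distance (not displacement) is the total path length: add the absolute areas under v-t.
0–4 s: v = 0 at t = 0.8 s; triangle areas 0.4 + 6.4 = 6.8 m
4–7 s: v = 0 at t = 5.2 s; triangle areas 2.4 + 5.4 = 7.8 m
7–10 s: v = 0 at t = 9 s; triangle areas 6 + 1.5 = 7.5 m
Total distance = 22.1 m

22.1 m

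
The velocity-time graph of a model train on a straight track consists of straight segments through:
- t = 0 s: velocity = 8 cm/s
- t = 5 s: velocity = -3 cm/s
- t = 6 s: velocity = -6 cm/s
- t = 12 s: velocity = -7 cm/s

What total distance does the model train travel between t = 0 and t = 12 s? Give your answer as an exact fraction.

Total distance travelled is ∫|v| dt — sum the magnitudes of each area piece.
0–5 s: v = 0 at t = 40/11 s; triangle areas 160/11 + 45/22 = 365/22 cm
5–6 s: |½(-3 + -6)(1)| = 4.5 cm
6–12 s: |½(-6 + -7)(6)| = 39 cm
Total distance = 661/11 cm

661/11 cm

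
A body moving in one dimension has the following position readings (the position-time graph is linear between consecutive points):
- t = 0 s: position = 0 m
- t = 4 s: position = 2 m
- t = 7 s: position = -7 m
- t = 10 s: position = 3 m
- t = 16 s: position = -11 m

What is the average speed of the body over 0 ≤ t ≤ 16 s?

Average speed = (total path length)/(elapsed time); on a piecewise-linear x-t graph the path length is Σ|Δx|.
0–4 s: |Δx| = |2 − 0| = 2 m
4–7 s: |Δx| = |-7 − 2| = 9 m
7–10 s: |Δx| = |3 − -7| = 10 m
10–16 s: |Δx| = |-11 − 3| = 14 m
Total path = 35 m; average speed = 35/16 = 2.1875 m/s.

2.1875 m/s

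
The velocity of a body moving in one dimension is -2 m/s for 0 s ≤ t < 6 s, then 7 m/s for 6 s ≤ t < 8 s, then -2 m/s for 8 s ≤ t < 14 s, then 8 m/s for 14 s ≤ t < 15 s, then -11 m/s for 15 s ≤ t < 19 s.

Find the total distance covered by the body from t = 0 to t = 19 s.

Distance (not displacement) is the total path length: add the absolute areas under v-t.
0–6 s: |-2| × 6 = 12 m
6–8 s: |7| × 2 = 14 m
8–14 s: |-2| × 6 = 12 m
14–15 s: |8| × 1 = 8 m
15–19 s: |-11| × 4 = 44 m
Total distance = 90 m

90 m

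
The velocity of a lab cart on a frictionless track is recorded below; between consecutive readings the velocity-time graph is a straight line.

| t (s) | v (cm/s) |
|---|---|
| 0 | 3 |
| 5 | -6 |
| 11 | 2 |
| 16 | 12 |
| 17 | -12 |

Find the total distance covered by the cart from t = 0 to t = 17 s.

68.5 cm

Distance (not displacement) is the total path length: add the absolute areas under v-t.
0–5 s: v = 0 at t = 5/3 s; triangle areas 2.5 + 10 = 12.5 cm
5–11 s: v = 0 at t = 9.5 s; triangle areas 13.5 + 1.5 = 15 cm
11–16 s: |½(2 + 12)(5)| = 35 cm
16–17 s: v = 0 at t = 16.5 s; triangle areas 3 + 3 = 6 cm
Total distance = 68.5 cm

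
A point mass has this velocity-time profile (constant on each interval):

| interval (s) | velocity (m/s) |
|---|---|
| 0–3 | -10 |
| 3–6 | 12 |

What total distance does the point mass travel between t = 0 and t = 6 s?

66 m

Total distance travelled is ∫|v| dt — sum the magnitudes of each area piece.
0–3 s: |-10| × 3 = 30 m
3–6 s: |12| × 3 = 36 m
Total distance = 66 m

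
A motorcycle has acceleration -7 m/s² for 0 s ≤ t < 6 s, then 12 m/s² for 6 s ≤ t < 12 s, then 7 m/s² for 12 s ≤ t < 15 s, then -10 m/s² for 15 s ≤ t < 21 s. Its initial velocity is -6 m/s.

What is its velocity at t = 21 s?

Δv equals the area under the a-t graph; then v = v₀ + Δv.
0–6 s: -7 × 6 = -42 m/s
6–12 s: 12 × 6 = 72 m/s
12–15 s: 7 × 3 = 21 m/s
15–21 s: -10 × 6 = -60 m/s
Δv = -9 m/s, so v(21) = -6 + (-9) = -15 m/s.

-15 m/s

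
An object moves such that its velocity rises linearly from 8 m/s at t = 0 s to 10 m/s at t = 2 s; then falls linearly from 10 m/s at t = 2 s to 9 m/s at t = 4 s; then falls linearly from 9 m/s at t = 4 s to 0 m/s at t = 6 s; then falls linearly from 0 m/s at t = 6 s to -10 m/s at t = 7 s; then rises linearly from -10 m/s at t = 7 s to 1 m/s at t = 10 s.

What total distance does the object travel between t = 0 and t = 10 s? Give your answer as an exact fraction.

1425/22 m

Total distance travelled is ∫|v| dt — sum the magnitudes of each area piece.
0–2 s: |½(8 + 10)(2)| = 18 m
2–4 s: |½(10 + 9)(2)| = 19 m
4–6 s: |½(9 + 0)(2)| = 9 m
6–7 s: |½(0 + -10)(1)| = 5 m
7–10 s: v = 0 at t = 107/11 s; triangle areas 150/11 + 3/22 = 303/22 m
Total distance = 1425/22 m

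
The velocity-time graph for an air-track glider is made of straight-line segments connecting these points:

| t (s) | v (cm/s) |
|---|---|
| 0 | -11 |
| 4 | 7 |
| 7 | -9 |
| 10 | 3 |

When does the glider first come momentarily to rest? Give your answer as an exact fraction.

t = 22/9 s

v changes sign on 0–4 s (from -11 to 7); the graph is linear there, so v = 0 at t = 0 + (11)·(4 − 0)/(7 − -11) = 22/9 s.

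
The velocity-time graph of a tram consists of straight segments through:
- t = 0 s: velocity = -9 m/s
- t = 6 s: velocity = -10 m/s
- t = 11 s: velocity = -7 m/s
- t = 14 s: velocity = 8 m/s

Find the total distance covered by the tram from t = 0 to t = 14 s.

Distance (not displacement) is the total path length: add the absolute areas under v-t.
0–6 s: |½(-9 + -10)(6)| = 57 m
6–11 s: |½(-10 + -7)(5)| = 42.5 m
11–14 s: v = 0 at t = 12.4 s; triangle areas 4.9 + 6.4 = 11.3 m
Total distance = 110.8 m

110.8 m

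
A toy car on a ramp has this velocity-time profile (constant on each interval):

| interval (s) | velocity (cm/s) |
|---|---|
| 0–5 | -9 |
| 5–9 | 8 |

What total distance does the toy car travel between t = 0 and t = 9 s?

Total distance travelled is ∫|v| dt — sum the magnitudes of each area piece.
0–5 s: |-9| × 5 = 45 cm
5–9 s: |8| × 4 = 32 cm
Total distance = 77 cm

77 cm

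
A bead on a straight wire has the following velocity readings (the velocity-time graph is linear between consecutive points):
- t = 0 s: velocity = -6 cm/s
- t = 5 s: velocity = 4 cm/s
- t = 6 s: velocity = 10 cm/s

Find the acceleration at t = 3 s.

2 cm/s²

Acceleration is the slope of the v-t graph on 0–5 s: (4 − -6)/(5 − 0) = 2 cm/s².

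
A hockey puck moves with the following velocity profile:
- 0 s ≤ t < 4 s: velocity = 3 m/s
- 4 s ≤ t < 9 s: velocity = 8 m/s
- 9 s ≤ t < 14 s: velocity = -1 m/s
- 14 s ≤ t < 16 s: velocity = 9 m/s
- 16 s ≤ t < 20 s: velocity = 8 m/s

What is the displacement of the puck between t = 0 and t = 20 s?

Displacement is the signed area under the v-t curve.
0–4 s: 3 × 4 = 12 m
4–9 s: 8 × 5 = 40 m
9–14 s: -1 × 5 = -5 m
14–16 s: 9 × 2 = 18 m
16–20 s: 8 × 4 = 32 m
Net displacement = 97 m

97 m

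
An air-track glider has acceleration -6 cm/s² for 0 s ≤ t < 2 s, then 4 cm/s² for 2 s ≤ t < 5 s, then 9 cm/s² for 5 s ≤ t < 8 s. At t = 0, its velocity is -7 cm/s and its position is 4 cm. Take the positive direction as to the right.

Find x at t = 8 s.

-41.5 cm

On each constant-a segment, Δv = aΔt and Δx = v₀Δt + ½aΔt²; chain segment to segment.
0–2 s: v starts -7 cm/s; Δx = -7·2 + ½·-6·2² = -26 cm; v ends -19 cm/s.
2–5 s: v starts -19 cm/s; Δx = -19·3 + ½·4·3² = -39 cm; v ends -7 cm/s.
5–8 s: v starts -7 cm/s; Δx = -7·3 + ½·9·3² = 19.5 cm; v ends 20 cm/s.
x(8) = 4 + Σ Δx = -41.5 cm.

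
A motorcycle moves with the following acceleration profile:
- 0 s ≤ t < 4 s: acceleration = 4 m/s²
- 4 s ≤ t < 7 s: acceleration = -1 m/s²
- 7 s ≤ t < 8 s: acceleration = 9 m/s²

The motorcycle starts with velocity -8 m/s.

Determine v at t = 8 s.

14 m/s

Δv equals the area under the a-t graph; then v = v₀ + Δv.
0–4 s: 4 × 4 = 16 m/s
4–7 s: -1 × 3 = -3 m/s
7–8 s: 9 × 1 = 9 m/s
Δv = 22 m/s, so v(8) = -8 + (22) = 14 m/s.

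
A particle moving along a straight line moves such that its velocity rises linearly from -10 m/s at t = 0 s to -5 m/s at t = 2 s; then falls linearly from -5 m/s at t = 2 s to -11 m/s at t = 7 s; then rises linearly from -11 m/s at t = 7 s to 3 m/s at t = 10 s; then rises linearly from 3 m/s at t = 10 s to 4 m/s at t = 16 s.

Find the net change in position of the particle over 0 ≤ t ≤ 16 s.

Displacement is the signed area under the v-t curve.
0–2 s: ½(-10 + -5)(2) = -15 m
2–7 s: ½(-5 + -11)(5) = -40 m
7–10 s: ½(-11 + 3)(3) = -12 m
10–16 s: ½(3 + 4)(6) = 21 m
Net displacement = -46 m

-46 m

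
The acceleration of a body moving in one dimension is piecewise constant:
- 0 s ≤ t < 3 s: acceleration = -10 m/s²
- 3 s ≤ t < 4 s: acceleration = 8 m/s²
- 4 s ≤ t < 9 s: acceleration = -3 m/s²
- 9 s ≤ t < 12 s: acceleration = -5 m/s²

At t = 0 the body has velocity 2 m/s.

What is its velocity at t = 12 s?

-50 m/s

Δv equals the area under the a-t graph; then v = v₀ + Δv.
0–3 s: -10 × 3 = -30 m/s
3–4 s: 8 × 1 = 8 m/s
4–9 s: -3 × 5 = -15 m/s
9–12 s: -5 × 3 = -15 m/s
Δv = -52 m/s, so v(12) = 2 + (-52) = -50 m/s.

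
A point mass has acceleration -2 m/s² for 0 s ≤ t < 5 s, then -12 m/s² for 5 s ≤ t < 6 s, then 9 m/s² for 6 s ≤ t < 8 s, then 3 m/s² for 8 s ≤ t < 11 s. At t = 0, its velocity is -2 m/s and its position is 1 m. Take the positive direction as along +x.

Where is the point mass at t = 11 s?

On each constant-a segment, Δv = aΔt and Δx = v₀Δt + ½aΔt²; chain segment to segment.
0–5 s: v starts -2 m/s; Δx = -2·5 + ½·-2·5² = -35 m; v ends -12 m/s.
5–6 s: v starts -12 m/s; Δx = -12·1 + ½·-12·1² = -18 m; v ends -24 m/s.
6–8 s: v starts -24 m/s; Δx = -24·2 + ½·9·2² = -30 m; v ends -6 m/s.
8–11 s: v starts -6 m/s; Δx = -6·3 + ½·3·3² = -4.5 m; v ends 3 m/s.
x(11) = 1 + Σ Δx = -86.5 m.

-86.5 m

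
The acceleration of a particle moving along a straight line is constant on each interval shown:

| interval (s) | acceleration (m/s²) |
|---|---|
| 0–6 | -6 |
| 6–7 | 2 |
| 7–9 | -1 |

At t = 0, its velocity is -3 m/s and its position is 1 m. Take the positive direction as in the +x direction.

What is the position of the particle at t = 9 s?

On each constant-a segment, Δv = aΔt and Δx = v₀Δt + ½aΔt²; chain segment to segment.
0–6 s: v starts -3 m/s; Δx = -3·6 + ½·-6·6² = -126 m; v ends -39 m/s.
6–7 s: v starts -39 m/s; Δx = -39·1 + ½·2·1² = -38 m; v ends -37 m/s.
7–9 s: v starts -37 m/s; Δx = -37·2 + ½·-1·2² = -76 m; v ends -39 m/s.
x(9) = 1 + Σ Δx = -239 m.

-239 m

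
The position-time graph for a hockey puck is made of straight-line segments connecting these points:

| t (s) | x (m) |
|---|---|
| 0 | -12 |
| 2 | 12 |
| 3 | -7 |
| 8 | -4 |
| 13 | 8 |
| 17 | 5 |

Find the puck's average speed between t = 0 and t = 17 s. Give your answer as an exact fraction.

61/17 m/s

Average speed = (total path length)/(elapsed time); on a piecewise-linear x-t graph the path length is Σ|Δx|.
0–2 s: |Δx| = |12 − -12| = 24 m
2–3 s: |Δx| = |-7 − 12| = 19 m
3–8 s: |Δx| = |-4 − -7| = 3 m
8–13 s: |Δx| = |8 − -4| = 12 m
13–17 s: |Δx| = |5 − 8| = 3 m
Total path = 61 m; average speed = 61/17 = 61/17 m/s.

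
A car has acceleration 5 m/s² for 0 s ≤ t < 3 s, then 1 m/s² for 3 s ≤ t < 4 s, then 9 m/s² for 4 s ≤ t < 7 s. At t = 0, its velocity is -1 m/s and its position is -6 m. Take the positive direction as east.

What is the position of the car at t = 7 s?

113.5 m

On each constant-a segment, Δv = aΔt and Δx = v₀Δt + ½aΔt²; chain segment to segment.
0–3 s: v starts -1 m/s; Δx = -1·3 + ½·5·3² = 19.5 m; v ends 14 m/s.
3–4 s: v starts 14 m/s; Δx = 14·1 + ½·1·1² = 14.5 m; v ends 15 m/s.
4–7 s: v starts 15 m/s; Δx = 15·3 + ½·9·3² = 85.5 m; v ends 42 m/s.
x(7) = -6 + Σ Δx = 113.5 m.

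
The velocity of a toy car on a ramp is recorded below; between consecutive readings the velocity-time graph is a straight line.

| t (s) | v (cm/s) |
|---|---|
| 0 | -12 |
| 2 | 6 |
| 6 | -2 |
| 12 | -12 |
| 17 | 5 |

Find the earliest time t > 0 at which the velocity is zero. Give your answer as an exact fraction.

v changes sign on 0–2 s (from -12 to 6); the graph is linear there, so v = 0 at t = 0 + (12)·(2 − 0)/(6 − -12) = 4/3 s.

t = 4/3 s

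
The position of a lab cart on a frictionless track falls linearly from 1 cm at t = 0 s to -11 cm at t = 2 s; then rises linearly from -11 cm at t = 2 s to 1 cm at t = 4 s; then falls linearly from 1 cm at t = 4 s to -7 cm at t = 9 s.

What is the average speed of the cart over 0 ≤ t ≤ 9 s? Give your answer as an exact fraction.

32/9 cm/s

Average speed = (total path length)/(elapsed time); on a piecewise-linear x-t graph the path length is Σ|Δx|.
0–2 s: |Δx| = |-11 − 1| = 12 cm
2–4 s: |Δx| = |1 − -11| = 12 cm
4–9 s: |Δx| = |-7 − 1| = 8 cm
Total path = 32 cm; average speed = 32/9 = 32/9 cm/s.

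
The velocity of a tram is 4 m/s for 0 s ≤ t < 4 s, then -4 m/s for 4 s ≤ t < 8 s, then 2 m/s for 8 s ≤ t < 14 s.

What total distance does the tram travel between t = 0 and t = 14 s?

44 m

Total distance travelled is ∫|v| dt — sum the magnitudes of each area piece.
0–4 s: |4| × 4 = 16 m
4–8 s: |-4| × 4 = 16 m
8–14 s: |2| × 6 = 12 m
Total distance = 44 m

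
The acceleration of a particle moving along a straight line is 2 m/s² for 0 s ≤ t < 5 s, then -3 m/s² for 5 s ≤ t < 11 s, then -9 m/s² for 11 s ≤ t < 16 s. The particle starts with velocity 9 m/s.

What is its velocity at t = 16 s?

-44 m/s

Δv equals the area under the a-t graph; then v = v₀ + Δv.
0–5 s: 2 × 5 = 10 m/s
5–11 s: -3 × 6 = -18 m/s
11–16 s: -9 × 5 = -45 m/s
Δv = -53 m/s, so v(16) = 9 + (-53) = -44 m/s.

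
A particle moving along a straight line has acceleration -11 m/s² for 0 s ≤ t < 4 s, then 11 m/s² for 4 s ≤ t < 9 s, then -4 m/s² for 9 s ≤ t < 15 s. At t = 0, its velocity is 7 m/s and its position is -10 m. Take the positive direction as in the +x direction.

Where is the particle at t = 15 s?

-81.5 m

On each constant-a segment, Δv = aΔt and Δx = v₀Δt + ½aΔt²; chain segment to segment.
0–4 s: v starts 7 m/s; Δx = 7·4 + ½·-11·4² = -60 m; v ends -37 m/s.
4–9 s: v starts -37 m/s; Δx = -37·5 + ½·11·5² = -47.5 m; v ends 18 m/s.
9–15 s: v starts 18 m/s; Δx = 18·6 + ½·-4·6² = 36 m; v ends -6 m/s.
x(15) = -10 + Σ Δx = -81.5 m.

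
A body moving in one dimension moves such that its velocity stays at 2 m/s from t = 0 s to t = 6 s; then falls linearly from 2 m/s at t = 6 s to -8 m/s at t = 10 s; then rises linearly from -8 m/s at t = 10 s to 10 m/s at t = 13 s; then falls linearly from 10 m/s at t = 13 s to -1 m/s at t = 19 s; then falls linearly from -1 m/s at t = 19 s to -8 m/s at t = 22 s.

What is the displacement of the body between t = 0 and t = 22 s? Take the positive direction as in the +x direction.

16.5 m

Net displacement equals the area under the velocity-time graph (areas below the axis count negative).
0–6 s: 2 × 6 = 12 m
6–10 s: ½(2 + -8)(4) = -12 m
10–13 s: ½(-8 + 10)(3) = 3 m
13–19 s: ½(10 + -1)(6) = 27 m
19–22 s: ½(-1 + -8)(3) = -13.5 m
Net displacement = 16.5 m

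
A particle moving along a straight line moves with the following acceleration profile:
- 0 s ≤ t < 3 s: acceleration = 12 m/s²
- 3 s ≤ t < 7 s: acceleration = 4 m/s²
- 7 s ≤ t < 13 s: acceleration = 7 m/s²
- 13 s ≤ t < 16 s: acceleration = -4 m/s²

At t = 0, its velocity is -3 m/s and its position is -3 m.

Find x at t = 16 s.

881 m

On each constant-a segment, Δv = aΔt and Δx = v₀Δt + ½aΔt²; chain segment to segment.
0–3 s: v starts -3 m/s; Δx = -3·3 + ½·12·3² = 45 m; v ends 33 m/s.
3–7 s: v starts 33 m/s; Δx = 33·4 + ½·4·4² = 164 m; v ends 49 m/s.
7–13 s: v starts 49 m/s; Δx = 49·6 + ½·7·6² = 420 m; v ends 91 m/s.
13–16 s: v starts 91 m/s; Δx = 91·3 + ½·-4·3² = 255 m; v ends 79 m/s.
x(16) = -3 + Σ Δx = 881 m.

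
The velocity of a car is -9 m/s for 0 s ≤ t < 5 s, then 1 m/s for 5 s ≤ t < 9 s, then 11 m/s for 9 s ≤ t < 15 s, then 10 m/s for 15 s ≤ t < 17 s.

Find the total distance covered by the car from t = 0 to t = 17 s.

Total distance travelled is ∫|v| dt — sum the magnitudes of each area piece.
0–5 s: |-9| × 5 = 45 m
5–9 s: |1| × 4 = 4 m
9–15 s: |11| × 6 = 66 m
15–17 s: |10| × 2 = 20 m
Total distance = 135 m

135 m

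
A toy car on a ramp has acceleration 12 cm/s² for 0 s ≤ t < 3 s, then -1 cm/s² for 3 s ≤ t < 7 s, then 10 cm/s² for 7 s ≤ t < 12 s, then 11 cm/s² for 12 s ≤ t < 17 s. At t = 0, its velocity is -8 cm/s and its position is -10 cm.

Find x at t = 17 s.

On each constant-a segment, Δv = aΔt and Δx = v₀Δt + ½aΔt²; chain segment to segment.
0–3 s: v starts -8 cm/s; Δx = -8·3 + ½·12·3² = 30 cm; v ends 28 cm/s.
3–7 s: v starts 28 cm/s; Δx = 28·4 + ½·-1·4² = 104 cm; v ends 24 cm/s.
7–12 s: v starts 24 cm/s; Δx = 24·5 + ½·10·5² = 245 cm; v ends 74 cm/s.
12–17 s: v starts 74 cm/s; Δx = 74·5 + ½·11·5² = 507.5 cm; v ends 129 cm/s.
x(17) = -10 + Σ Δx = 876.5 cm.

876.5 cm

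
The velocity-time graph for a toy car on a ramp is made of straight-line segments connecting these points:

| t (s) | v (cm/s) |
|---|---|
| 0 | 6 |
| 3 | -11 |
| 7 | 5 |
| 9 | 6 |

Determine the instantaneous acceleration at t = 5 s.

4 cm/s²

Acceleration is the slope of the v-t graph on 3–7 s: (5 − -11)/(7 − 3) = 4 cm/s².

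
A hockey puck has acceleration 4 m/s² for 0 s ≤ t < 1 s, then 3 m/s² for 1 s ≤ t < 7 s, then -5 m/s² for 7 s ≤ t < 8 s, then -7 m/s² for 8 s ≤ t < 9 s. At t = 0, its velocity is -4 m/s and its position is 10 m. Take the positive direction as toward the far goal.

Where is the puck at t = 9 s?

87 m

On each constant-a segment, Δv = aΔt and Δx = v₀Δt + ½aΔt²; chain segment to segment.
0–1 s: v starts -4 m/s; Δx = -4·1 + ½·4·1² = -2 m; v ends 0 m/s.
1–7 s: v starts 0 m/s; Δx = 0·6 + ½·3·6² = 54 m; v ends 18 m/s.
7–8 s: v starts 18 m/s; Δx = 18·1 + ½·-5·1² = 15.5 m; v ends 13 m/s.
8–9 s: v starts 13 m/s; Δx = 13·1 + ½·-7·1² = 9.5 m; v ends 6 m/s.
x(9) = 10 + Σ Δx = 87 m.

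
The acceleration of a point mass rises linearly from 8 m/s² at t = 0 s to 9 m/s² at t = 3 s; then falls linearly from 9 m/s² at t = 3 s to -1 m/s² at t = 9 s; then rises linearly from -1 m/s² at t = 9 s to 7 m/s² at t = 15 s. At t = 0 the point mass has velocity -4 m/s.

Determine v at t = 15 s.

63.5 m/s

Δv equals the area under the a-t graph; then v = v₀ + Δv.
0–3 s: ½(8 + 9)(3) = 25.5 m/s
3–9 s: ½(9 + -1)(6) = 24 m/s
9–15 s: ½(-1 + 7)(6) = 18 m/s
Δv = 67.5 m/s, so v(15) = -4 + (67.5) = 63.5 m/s.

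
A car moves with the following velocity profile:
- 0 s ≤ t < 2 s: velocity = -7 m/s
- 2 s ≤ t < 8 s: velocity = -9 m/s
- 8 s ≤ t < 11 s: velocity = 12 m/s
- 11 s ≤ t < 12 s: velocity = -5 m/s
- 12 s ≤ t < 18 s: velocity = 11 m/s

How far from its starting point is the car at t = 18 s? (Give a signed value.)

Displacement is the signed area under the v-t curve.
0–2 s: -7 × 2 = -14 m
2–8 s: -9 × 6 = -54 m
8–11 s: 12 × 3 = 36 m
11–12 s: -5 × 1 = -5 m
12–18 s: 11 × 6 = 66 m
Net displacement = 29 m

29 m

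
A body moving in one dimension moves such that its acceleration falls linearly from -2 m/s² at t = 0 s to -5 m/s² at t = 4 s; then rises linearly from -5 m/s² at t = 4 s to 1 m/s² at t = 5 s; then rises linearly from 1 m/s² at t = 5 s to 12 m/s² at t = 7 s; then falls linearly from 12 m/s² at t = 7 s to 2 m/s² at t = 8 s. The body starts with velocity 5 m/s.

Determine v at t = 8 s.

9 m/s

Δv equals the area under the a-t graph; then v = v₀ + Δv.
0–4 s: ½(-2 + -5)(4) = -14 m/s
4–5 s: ½(-5 + 1)(1) = -2 m/s
5–7 s: ½(1 + 12)(2) = 13 m/s
7–8 s: ½(12 + 2)(1) = 7 m/s
Δv = 4 m/s, so v(8) = 5 + (4) = 9 m/s.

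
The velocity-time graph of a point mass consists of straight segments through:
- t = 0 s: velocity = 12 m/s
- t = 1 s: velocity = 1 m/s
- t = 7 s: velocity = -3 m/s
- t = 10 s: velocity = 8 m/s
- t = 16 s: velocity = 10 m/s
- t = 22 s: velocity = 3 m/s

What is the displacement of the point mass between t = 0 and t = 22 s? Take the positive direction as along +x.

101 m

Displacement is the signed area under the v-t curve.
0–1 s: ½(12 + 1)(1) = 6.5 m
1–7 s: ½(1 + -3)(6) = -6 m
7–10 s: ½(-3 + 8)(3) = 7.5 m
10–16 s: ½(8 + 10)(6) = 54 m
16–22 s: ½(10 + 3)(6) = 39 m
Net displacement = 101 m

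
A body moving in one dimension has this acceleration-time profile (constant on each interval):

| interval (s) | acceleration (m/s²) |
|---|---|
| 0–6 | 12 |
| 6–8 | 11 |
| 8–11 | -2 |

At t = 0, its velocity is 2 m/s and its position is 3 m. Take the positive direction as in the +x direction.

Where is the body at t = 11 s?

680 m

On each constant-a segment, Δv = aΔt and Δx = v₀Δt + ½aΔt²; chain segment to segment.
0–6 s: v starts 2 m/s; Δx = 2·6 + ½·12·6² = 228 m; v ends 74 m/s.
6–8 s: v starts 74 m/s; Δx = 74·2 + ½·11·2² = 170 m; v ends 96 m/s.
8–11 s: v starts 96 m/s; Δx = 96·3 + ½·-2·3² = 279 m; v ends 90 m/s.
x(11) = 3 + Σ Δx = 680 m.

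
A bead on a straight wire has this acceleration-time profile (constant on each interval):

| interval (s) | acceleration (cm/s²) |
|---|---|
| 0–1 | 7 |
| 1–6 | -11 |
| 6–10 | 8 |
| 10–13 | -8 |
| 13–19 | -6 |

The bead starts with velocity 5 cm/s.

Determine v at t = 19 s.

-71 cm/s

Δv equals the area under the a-t graph; then v = v₀ + Δv.
0–1 s: 7 × 1 = 7 cm/s
1–6 s: -11 × 5 = -55 cm/s
6–10 s: 8 × 4 = 32 cm/s
10–13 s: -8 × 3 = -24 cm/s
13–19 s: -6 × 6 = -36 cm/s
Δv = -76 cm/s, so v(19) = 5 + (-76) = -71 cm/s.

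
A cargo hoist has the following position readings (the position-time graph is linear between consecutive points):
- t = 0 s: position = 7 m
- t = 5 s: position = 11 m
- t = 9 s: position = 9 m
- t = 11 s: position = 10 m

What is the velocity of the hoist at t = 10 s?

0.5 m/s

Velocity is the slope of the x-t graph on 9–11 s: (10 − 9)/(11 − 9) = 0.5 m/s.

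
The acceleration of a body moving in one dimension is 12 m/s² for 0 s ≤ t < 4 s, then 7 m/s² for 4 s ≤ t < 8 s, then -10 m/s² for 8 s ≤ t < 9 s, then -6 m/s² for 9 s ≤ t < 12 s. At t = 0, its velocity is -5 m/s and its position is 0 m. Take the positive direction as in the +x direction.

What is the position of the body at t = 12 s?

526 m

On each constant-a segment, Δv = aΔt and Δx = v₀Δt + ½aΔt²; chain segment to segment.
0–4 s: v starts -5 m/s; Δx = -5·4 + ½·12·4² = 76 m; v ends 43 m/s.
4–8 s: v starts 43 m/s; Δx = 43·4 + ½·7·4² = 228 m; v ends 71 m/s.
8–9 s: v starts 71 m/s; Δx = 71·1 + ½·-10·1² = 66 m; v ends 61 m/s.
9–12 s: v starts 61 m/s; Δx = 61·3 + ½·-6·3² = 156 m; v ends 43 m/s.
x(12) = 0 + Σ Δx = 526 m.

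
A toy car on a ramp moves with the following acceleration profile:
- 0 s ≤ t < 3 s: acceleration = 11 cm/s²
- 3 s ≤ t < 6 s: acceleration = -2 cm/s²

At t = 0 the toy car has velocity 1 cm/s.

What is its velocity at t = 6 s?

Δv equals the area under the a-t graph; then v = v₀ + Δv.
0–3 s: 11 × 3 = 33 cm/s
3–6 s: -2 × 3 = -6 cm/s
Δv = 27 cm/s, so v(6) = 1 + (27) = 28 cm/s.

28 cm/s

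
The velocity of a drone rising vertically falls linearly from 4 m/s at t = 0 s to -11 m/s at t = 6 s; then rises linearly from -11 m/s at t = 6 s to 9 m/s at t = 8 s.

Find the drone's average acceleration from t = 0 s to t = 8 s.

0.625 m/s²

Average acceleration = Δv/Δt = (9 − 4)/(8 − 0) = 0.625 m/s².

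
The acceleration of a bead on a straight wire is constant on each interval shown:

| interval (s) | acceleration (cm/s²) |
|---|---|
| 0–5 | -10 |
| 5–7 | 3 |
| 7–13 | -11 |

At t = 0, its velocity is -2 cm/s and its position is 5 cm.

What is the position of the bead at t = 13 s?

On each constant-a segment, Δv = aΔt and Δx = v₀Δt + ½aΔt²; chain segment to segment.
0–5 s: v starts -2 cm/s; Δx = -2·5 + ½·-10·5² = -135 cm; v ends -52 cm/s.
5–7 s: v starts -52 cm/s; Δx = -52·2 + ½·3·2² = -98 cm; v ends -46 cm/s.
7–13 s: v starts -46 cm/s; Δx = -46·6 + ½·-11·6² = -474 cm; v ends -112 cm/s.
x(13) = 5 + Σ Δx = -702 cm.

-702 cm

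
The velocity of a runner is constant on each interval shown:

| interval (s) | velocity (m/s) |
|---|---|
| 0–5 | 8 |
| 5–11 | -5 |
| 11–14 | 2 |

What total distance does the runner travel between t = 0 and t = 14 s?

Total distance travelled is ∫|v| dt — sum the magnitudes of each area piece.
0–5 s: |8| × 5 = 40 m
5–11 s: |-5| × 6 = 30 m
11–14 s: |2| × 3 = 6 m
Total distance = 76 m

76 m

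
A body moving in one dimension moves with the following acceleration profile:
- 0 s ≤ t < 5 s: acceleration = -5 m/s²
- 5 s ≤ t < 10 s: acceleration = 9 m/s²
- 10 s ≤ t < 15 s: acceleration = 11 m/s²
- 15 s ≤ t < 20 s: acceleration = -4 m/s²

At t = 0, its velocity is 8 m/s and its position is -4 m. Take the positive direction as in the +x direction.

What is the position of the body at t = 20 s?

On each constant-a segment, Δv = aΔt and Δx = v₀Δt + ½aΔt²; chain segment to segment.
0–5 s: v starts 8 m/s; Δx = 8·5 + ½·-5·5² = -22.5 m; v ends -17 m/s.
5–10 s: v starts -17 m/s; Δx = -17·5 + ½·9·5² = 27.5 m; v ends 28 m/s.
10–15 s: v starts 28 m/s; Δx = 28·5 + ½·11·5² = 277.5 m; v ends 83 m/s.
15–20 s: v starts 83 m/s; Δx = 83·5 + ½·-4·5² = 365 m; v ends 63 m/s.
x(20) = -4 + Σ Δx = 643.5 m.

643.5 m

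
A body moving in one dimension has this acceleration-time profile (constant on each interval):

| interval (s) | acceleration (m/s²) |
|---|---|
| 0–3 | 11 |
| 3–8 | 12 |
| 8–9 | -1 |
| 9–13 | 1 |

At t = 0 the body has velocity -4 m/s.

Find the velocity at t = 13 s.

92 m/s

Δv equals the area under the a-t graph; then v = v₀ + Δv.
0–3 s: 11 × 3 = 33 m/s
3–8 s: 12 × 5 = 60 m/s
8–9 s: -1 × 1 = -1 m/s
9–13 s: 1 × 4 = 4 m/s
Δv = 96 m/s, so v(13) = -4 + (96) = 92 m/s.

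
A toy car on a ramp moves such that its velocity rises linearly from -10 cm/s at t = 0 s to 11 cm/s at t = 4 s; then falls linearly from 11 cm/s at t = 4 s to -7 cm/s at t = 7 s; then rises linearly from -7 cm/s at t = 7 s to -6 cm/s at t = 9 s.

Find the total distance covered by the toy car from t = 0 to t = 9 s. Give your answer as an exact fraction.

675/14 cm

Total distance travelled is ∫|v| dt — sum the magnitudes of each area piece.
0–4 s: v = 0 at t = 40/21 s; triangle areas 200/21 + 242/21 = 442/21 cm
4–7 s: v = 0 at t = 35/6 s; triangle areas 121/12 + 49/12 = 85/6 cm
7–9 s: |½(-7 + -6)(2)| = 13 cm
Total distance = 675/14 cm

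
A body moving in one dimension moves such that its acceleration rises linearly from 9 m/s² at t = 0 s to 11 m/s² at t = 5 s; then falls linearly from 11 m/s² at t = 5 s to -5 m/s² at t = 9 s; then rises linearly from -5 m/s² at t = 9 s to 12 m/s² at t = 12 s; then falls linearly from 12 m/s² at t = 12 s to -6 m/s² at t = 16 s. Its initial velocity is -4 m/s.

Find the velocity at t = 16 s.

80.5 m/s

Δv equals the area under the a-t graph; then v = v₀ + Δv.
0–5 s: ½(9 + 11)(5) = 50 m/s
5–9 s: ½(11 + -5)(4) = 12 m/s
9–12 s: ½(-5 + 12)(3) = 10.5 m/s
12–16 s: ½(12 + -6)(4) = 12 m/s
Δv = 84.5 m/s, so v(16) = -4 + (84.5) = 80.5 m/s.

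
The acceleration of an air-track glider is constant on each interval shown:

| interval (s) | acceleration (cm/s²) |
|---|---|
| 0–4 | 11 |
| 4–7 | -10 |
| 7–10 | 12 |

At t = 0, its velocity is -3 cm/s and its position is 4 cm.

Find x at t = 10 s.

On each constant-a segment, Δv = aΔt and Δx = v₀Δt + ½aΔt²; chain segment to segment.
0–4 s: v starts -3 cm/s; Δx = -3·4 + ½·11·4² = 76 cm; v ends 41 cm/s.
4–7 s: v starts 41 cm/s; Δx = 41·3 + ½·-10·3² = 78 cm; v ends 11 cm/s.
7–10 s: v starts 11 cm/s; Δx = 11·3 + ½·12·3² = 87 cm; v ends 47 cm/s.
x(10) = 4 + Σ Δx = 245 cm.

245 cm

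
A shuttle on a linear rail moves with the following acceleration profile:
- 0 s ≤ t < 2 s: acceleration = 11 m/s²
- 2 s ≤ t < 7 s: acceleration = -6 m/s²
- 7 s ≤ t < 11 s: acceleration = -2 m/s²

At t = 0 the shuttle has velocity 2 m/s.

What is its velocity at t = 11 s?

-14 m/s

Δv equals the area under the a-t graph; then v = v₀ + Δv.
0–2 s: 11 × 2 = 22 m/s
2–7 s: -6 × 5 = -30 m/s
7–11 s: -2 × 4 = -8 m/s
Δv = -16 m/s, so v(11) = 2 + (-16) = -14 m/s.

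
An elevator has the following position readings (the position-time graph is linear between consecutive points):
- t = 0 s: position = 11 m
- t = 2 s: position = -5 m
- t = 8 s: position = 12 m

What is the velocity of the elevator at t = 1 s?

-8 m/s

Velocity is the slope of the x-t graph on 0–2 s: (-5 − 11)/(2 − 0) = -8 m/s.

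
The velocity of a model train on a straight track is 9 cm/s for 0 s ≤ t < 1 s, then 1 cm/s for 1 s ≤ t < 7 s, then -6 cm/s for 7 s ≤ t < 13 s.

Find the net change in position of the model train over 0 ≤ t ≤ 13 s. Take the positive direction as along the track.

-21 cm

Displacement is the signed area under the v-t curve.
0–1 s: 9 × 1 = 9 cm
1–7 s: 1 × 6 = 6 cm
7–13 s: -6 × 6 = -36 cm
Net displacement = -21 cm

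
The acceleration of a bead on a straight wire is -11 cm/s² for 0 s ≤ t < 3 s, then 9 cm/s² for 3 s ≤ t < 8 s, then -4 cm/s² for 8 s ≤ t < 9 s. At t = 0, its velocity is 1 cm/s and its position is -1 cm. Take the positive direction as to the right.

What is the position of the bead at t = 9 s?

On each constant-a segment, Δv = aΔt and Δx = v₀Δt + ½aΔt²; chain segment to segment.
0–3 s: v starts 1 cm/s; Δx = 1·3 + ½·-11·3² = -46.5 cm; v ends -32 cm/s.
3–8 s: v starts -32 cm/s; Δx = -32·5 + ½·9·5² = -47.5 cm; v ends 13 cm/s.
8–9 s: v starts 13 cm/s; Δx = 13·1 + ½·-4·1² = 11 cm; v ends 9 cm/s.
x(9) = -1 + Σ Δx = -84 cm.

-84 cm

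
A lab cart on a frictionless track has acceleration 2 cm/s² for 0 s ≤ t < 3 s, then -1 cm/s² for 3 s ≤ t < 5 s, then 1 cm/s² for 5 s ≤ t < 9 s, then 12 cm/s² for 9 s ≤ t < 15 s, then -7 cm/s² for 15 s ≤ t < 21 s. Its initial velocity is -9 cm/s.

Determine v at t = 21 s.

29 cm/s

Δv equals the area under the a-t graph; then v = v₀ + Δv.
0–3 s: 2 × 3 = 6 cm/s
3–5 s: -1 × 2 = -2 cm/s
5–9 s: 1 × 4 = 4 cm/s
9–15 s: 12 × 6 = 72 cm/s
15–21 s: -7 × 6 = -42 cm/s
Δv = 38 cm/s, so v(21) = -9 + (38) = 29 cm/s.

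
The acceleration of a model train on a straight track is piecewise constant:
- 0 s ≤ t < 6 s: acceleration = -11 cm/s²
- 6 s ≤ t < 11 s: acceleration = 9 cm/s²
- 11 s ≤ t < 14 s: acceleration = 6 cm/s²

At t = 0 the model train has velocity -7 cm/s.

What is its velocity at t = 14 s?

-10 cm/s

Δv equals the area under the a-t graph; then v = v₀ + Δv.
0–6 s: -11 × 6 = -66 cm/s
6–11 s: 9 × 5 = 45 cm/s
11–14 s: 6 × 3 = 18 cm/s
Δv = -3 cm/s, so v(14) = -7 + (-3) = -10 cm/s.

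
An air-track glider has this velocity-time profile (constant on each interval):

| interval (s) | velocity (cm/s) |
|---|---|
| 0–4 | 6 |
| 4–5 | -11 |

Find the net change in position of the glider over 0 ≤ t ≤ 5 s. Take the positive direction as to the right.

13 cm

Displacement is the signed area under the v-t curve.
0–4 s: 6 × 4 = 24 cm
4–5 s: -11 × 1 = -11 cm
Net displacement = 13 cm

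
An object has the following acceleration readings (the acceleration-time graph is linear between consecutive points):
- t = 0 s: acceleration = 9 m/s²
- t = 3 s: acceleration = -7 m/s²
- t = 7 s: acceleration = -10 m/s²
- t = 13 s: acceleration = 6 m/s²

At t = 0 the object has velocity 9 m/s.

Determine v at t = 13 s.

Δv equals the area under the a-t graph; then v = v₀ + Δv.
0–3 s: ½(9 + -7)(3) = 3 m/s
3–7 s: ½(-7 + -10)(4) = -34 m/s
7–13 s: ½(-10 + 6)(6) = -12 m/s
Δv = -43 m/s, so v(13) = 9 + (-43) = -34 m/s.

-34 m/s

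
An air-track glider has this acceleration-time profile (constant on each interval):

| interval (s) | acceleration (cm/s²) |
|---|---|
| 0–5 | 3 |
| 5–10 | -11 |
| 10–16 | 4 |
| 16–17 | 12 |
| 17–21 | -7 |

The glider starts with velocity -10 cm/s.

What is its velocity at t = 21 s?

Δv equals the area under the a-t graph; then v = v₀ + Δv.
0–5 s: 3 × 5 = 15 cm/s
5–10 s: -11 × 5 = -55 cm/s
10–16 s: 4 × 6 = 24 cm/s
16–17 s: 12 × 1 = 12 cm/s
17–21 s: -7 × 4 = -28 cm/s
Δv = -32 cm/s, so v(21) = -10 + (-32) = -42 cm/s.

-42 cm/s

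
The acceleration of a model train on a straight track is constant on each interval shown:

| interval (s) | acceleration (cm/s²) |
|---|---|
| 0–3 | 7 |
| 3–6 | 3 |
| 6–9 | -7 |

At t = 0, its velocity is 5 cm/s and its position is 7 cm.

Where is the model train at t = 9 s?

218.5 cm

On each constant-a segment, Δv = aΔt and Δx = v₀Δt + ½aΔt²; chain segment to segment.
0–3 s: v starts 5 cm/s; Δx = 5·3 + ½·7·3² = 46.5 cm; v ends 26 cm/s.
3–6 s: v starts 26 cm/s; Δx = 26·3 + ½·3·3² = 91.5 cm; v ends 35 cm/s.
6–9 s: v starts 35 cm/s; Δx = 35·3 + ½·-7·3² = 73.5 cm; v ends 14 cm/s.
x(9) = 7 + Σ Δx = 218.5 cm.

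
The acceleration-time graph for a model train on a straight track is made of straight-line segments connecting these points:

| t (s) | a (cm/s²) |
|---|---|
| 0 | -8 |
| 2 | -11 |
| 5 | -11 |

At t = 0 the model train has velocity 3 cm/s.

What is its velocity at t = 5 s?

-49 cm/s

Δv equals the area under the a-t graph; then v = v₀ + Δv.
0–2 s: ½(-8 + -11)(2) = -19 cm/s
2–5 s: -11 × 3 = -33 cm/s
Δv = -52 cm/s, so v(5) = 3 + (-52) = -49 cm/s.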